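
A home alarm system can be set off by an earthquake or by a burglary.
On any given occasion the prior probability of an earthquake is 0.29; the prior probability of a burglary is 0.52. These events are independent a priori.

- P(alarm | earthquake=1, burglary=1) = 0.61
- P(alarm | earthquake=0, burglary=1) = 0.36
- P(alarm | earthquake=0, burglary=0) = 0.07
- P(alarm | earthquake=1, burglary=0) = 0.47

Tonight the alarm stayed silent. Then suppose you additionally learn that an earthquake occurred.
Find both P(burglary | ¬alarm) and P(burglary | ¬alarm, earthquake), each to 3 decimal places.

Sum P(¬alarm|·) weighted by the priors over the 4 (earthquake, burglary) configurations:
  P(¬alarm) = 0.93·0.71·0.48 + 0.64·0.71·0.52 + 0.53·0.29·0.48 + 0.39·0.29·0.52
        = 0.316944 + 0.236288 + 0.073776 + 0.058812 = 0.685820
The terms with burglary present sum to 0.295100, so
  P(burglary | ¬alarm) = 0.295100 / 0.685820 ≈ 0.430

With the extra evidence:
For the numerator, keep only burglary=true terms: 0.39×0.52 = 0.202800
Normalizer over all consistent configurations: 0.53×0.48 + 0.39×0.52 = 0.457200
P(burglary | ¬alarm, earthquake) = 0.202800/0.457200 ≈ 0.444

P(burglary | ¬alarm) ≈ 0.430; P(burglary | ¬alarm, earthquake) ≈ 0.444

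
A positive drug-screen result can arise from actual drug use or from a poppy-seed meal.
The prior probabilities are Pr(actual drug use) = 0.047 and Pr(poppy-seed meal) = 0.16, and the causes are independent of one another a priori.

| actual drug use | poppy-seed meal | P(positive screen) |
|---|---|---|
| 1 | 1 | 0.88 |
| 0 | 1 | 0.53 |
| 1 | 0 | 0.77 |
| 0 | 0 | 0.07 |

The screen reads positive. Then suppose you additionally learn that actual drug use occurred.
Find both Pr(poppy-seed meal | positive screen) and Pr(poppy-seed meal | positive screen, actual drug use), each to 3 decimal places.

Pr(poppy-seed meal | positive screen) ≈ 0.503; Pr(poppy-seed meal | positive screen, actual drug use) ≈ 0.179

P(positive screen) = 0.07*0.953*0.84 + 0.53*0.953*0.16 + 0.77*0.047*0.84 + 0.88*0.047*0.16 = 0.056036 + 0.080814 + 0.030400 + 0.006618 = 0.173868
Of this, 0.087432 comes from 0.080814 + 0.006618 (the poppy-seed meal=true cases).
So P(poppy-seed meal | positive screen) = 0.087432/0.173868 ≈ 0.503.

With the extra evidence:
For the numerator, keep only poppy-seed meal=true terms: 0.88×0.16 = 0.140800
The normalizing constant is 0.77×0.84 + 0.88×0.16 = 0.787600
Posterior = 0.140800 / 0.787600 ≈ 0.179
Conditioning on actual drug use lowers the posterior on poppy-seed meal: the classic explaining-away effect in a common-effect structure.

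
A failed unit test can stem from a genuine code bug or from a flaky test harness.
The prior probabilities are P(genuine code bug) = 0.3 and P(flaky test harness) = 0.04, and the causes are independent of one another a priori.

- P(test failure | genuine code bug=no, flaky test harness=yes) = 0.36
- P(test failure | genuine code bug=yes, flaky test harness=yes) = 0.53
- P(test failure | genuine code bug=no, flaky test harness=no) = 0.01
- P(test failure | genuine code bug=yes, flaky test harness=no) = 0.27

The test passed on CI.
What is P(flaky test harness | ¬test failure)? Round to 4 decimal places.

For the numerator, keep only flaky test harness=true terms: 0.017920 + 0.005640 = 0.023560
Denominator P(¬test failure): 0.99×0.7×0.96 + 0.64×0.7×0.04 + 0.73×0.3×0.96 + 0.47×0.3×0.04 = 0.899080
Posterior = 0.023560 / 0.899080 ≈ 0.0262

P(flaky test harness | ¬test failure) ≈ 0.0262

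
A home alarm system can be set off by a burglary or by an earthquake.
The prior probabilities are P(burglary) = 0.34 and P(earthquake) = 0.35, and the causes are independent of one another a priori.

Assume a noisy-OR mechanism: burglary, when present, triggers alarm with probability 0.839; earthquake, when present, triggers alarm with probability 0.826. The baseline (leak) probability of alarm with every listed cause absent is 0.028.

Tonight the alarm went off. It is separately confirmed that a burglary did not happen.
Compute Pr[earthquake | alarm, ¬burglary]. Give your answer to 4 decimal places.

Under noisy-OR, P(alarm | causes) = 1 − (1−0.028)·∏(1−qᵢ) over the active causes.
Numerator (weight on configurations with earthquake): 0.830872×0.35 = 0.290805
The normalizing constant is 0.028×0.65 + 0.830872×0.35 = 0.309005
P(earthquake | alarm, ¬burglary) = 0.290805/0.309005 ≈ 0.9411

Pr[earthquake | alarm, ¬burglary] ≈ 0.9411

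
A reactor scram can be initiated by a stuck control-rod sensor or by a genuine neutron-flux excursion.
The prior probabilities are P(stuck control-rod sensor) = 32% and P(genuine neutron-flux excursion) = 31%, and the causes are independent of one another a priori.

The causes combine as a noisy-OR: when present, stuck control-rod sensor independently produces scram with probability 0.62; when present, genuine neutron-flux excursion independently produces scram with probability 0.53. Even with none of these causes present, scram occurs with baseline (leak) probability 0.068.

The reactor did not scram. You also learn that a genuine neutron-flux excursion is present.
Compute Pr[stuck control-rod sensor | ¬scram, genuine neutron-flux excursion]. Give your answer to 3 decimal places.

Under noisy-OR, P(scram | causes) = 1 − (1−0.068)·∏(1−qᵢ) over the active causes.
By total probability over both values of stuck control-rod sensor:
  P(¬scram | genuine neutron-flux excursion) = 0.43804*0.68 + 0.166455*0.32
        = 0.297867 + 0.053266 = 0.351133
Configurations with stuck control-rod sensor contribute 0.053266, so
  P(stuck control-rod sensor | ¬scram, genuine neutron-flux excursion) = 0.053266 / 0.351133 ≈ 0.152

Pr[stuck control-rod sensor | ¬scram, genuine neutron-flux excursion] ≈ 0.152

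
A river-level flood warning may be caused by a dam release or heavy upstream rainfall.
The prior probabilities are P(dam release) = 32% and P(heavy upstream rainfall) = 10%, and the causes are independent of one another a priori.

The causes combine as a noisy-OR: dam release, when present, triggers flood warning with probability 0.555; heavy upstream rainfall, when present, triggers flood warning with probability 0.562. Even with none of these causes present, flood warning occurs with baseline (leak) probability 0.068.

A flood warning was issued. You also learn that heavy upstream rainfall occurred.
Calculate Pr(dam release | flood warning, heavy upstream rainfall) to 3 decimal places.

Pr(dam release | flood warning, heavy upstream rainfall) ≈ 0.394

Under noisy-OR, P(flood warning | causes) = 1 − (1−0.068)·∏(1−qᵢ) over the active causes.
Sum P(flood warning|·) weighted by the priors over both values of dam release:
  P(flood warning | heavy upstream rainfall) = 0.591784*0.68 + 0.818344*0.32
        = 0.402413 + 0.261870 = 0.664283
Keeping only the dam release-present terms gives 0.261870, so
  P(dam release | flood warning, heavy upstream rainfall) = 0.261870 / 0.664283 ≈ 0.394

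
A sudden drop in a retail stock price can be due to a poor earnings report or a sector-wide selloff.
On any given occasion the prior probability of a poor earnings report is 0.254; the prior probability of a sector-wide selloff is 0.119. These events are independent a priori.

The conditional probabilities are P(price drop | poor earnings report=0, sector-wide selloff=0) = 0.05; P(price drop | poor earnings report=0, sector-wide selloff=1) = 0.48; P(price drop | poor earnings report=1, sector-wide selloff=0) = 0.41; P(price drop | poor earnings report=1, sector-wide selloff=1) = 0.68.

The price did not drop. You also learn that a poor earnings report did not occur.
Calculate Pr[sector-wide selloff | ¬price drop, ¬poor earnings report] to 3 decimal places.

Pr[sector-wide selloff | ¬price drop, ¬poor earnings report] ≈ 0.069

P(¬price drop | ¬poor earnings report) = 0.95×0.881 + 0.52×0.119 = 0.836950 + 0.061880 = 0.898830
Restricting to configurations with sector-wide selloff present: 0.52×0.119 = 0.061880.
P(sector-wide selloff | ¬price drop, ¬poor earnings report) = 0.061880 / 0.898830 ≈ 0.069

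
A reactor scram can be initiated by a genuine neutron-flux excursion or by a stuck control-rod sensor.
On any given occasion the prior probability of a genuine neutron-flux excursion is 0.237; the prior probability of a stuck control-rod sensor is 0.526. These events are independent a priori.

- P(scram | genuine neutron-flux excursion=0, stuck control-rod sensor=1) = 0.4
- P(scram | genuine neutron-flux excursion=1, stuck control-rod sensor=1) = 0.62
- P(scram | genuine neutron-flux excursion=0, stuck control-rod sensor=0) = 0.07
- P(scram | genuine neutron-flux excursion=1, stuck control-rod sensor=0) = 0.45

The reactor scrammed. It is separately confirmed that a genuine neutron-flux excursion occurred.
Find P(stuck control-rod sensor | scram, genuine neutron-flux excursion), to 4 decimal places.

P(stuck control-rod sensor | scram, genuine neutron-flux excursion) ≈ 0.6046

Sum P(scram|·) weighted by the priors over both values of stuck control-rod sensor:
  P(scram | genuine neutron-flux excursion) = 0.45*0.474 + 0.62*0.526
        = 0.213300 + 0.326120 = 0.539420
Configurations with stuck control-rod sensor contribute 0.326120, so
  P(stuck control-rod sensor | scram, genuine neutron-flux excursion) = 0.326120 / 0.539420 ≈ 0.6046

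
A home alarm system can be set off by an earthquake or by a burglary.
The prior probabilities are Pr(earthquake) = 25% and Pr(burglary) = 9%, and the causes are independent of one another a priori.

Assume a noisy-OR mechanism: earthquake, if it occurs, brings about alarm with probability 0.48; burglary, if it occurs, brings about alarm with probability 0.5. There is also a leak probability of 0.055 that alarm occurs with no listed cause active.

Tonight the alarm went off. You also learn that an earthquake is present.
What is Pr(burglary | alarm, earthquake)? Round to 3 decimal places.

Pr(burglary | alarm, earthquake) ≈ 0.128

Under noisy-OR, P(alarm | causes) = 1 − (1−0.055)·∏(1−qᵢ) over the active causes.
Numerator (weight on configurations with burglary): 0.7543·0.09 = 0.067887
The normalizing constant is 0.5086·0.91 + 0.7543·0.09 = 0.530713
P(burglary | alarm, earthquake) = 0.067887/0.530713 ≈ 0.128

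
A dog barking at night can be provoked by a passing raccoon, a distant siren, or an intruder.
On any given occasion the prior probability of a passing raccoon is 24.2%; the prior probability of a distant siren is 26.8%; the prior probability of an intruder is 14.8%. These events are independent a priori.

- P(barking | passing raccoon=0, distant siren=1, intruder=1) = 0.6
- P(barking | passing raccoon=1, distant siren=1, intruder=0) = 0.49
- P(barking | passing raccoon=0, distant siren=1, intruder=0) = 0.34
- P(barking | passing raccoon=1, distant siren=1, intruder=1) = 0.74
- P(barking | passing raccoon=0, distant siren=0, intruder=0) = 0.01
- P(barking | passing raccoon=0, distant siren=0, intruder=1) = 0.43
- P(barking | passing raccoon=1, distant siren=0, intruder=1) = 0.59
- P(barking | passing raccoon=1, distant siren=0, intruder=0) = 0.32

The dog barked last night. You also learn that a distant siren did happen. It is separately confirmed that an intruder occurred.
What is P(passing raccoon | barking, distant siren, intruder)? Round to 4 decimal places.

P(passing raccoon | barking, distant siren, intruder) ≈ 0.2825

P(barking | distant siren, intruder) = 0.6*0.758 + 0.74*0.242 = 0.454800 + 0.179080 = 0.633880
Restricting to configurations with passing raccoon present: 0.74*0.242 = 0.179080.
So P(passing raccoon | barking, distant siren, intruder) = 0.179080/0.633880 ≈ 0.2825.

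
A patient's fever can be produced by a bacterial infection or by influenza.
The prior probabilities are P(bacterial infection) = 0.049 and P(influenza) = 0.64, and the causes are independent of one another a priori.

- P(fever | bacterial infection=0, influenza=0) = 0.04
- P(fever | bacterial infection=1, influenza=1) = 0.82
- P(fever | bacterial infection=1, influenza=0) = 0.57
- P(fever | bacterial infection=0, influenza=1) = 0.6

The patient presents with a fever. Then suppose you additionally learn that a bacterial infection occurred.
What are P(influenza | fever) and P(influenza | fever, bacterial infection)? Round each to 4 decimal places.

Enumerate the 4 (bacterial infection, influenza) configurations and weight by the priors:
  P(fever) = 0.04×0.951×0.36 + 0.6×0.951×0.64 + 0.57×0.049×0.36 + 0.82×0.049×0.64
        = 0.013694 + 0.365184 + 0.010055 + 0.025715 = 0.414648
Configurations with influenza contribute 0.390899, so
  P(influenza | fever) = 0.390899 / 0.414648 ≈ 0.9427

With the extra evidence:
Enumerate both values of influenza and weight by the priors:
  P(fever | bacterial infection) = 0.57×0.36 + 0.82×0.64
        = 0.205200 + 0.524800 = 0.730000
The terms with influenza present sum to 0.524800, so
  P(influenza | fever, bacterial infection) = 0.524800 / 0.730000 ≈ 0.7189

P(influenza | fever) ≈ 0.9427; P(influenza | fever, bacterial infection) ≈ 0.7189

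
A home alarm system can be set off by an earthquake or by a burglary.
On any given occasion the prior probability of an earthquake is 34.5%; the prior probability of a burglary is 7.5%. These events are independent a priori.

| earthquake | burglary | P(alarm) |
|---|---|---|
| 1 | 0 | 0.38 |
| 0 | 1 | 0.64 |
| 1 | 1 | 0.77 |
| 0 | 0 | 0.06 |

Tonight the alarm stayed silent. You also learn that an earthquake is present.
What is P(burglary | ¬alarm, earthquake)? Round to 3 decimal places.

P(¬alarm | earthquake) = 0.62·0.925 + 0.23·0.075 = 0.573500 + 0.017250 = 0.590750
Restricting to configurations with burglary present: 0.23·0.075 = 0.017250.
Hence the posterior is 0.017250/0.590750 ≈ 0.029.

P(burglary | ¬alarm, earthquake) ≈ 0.029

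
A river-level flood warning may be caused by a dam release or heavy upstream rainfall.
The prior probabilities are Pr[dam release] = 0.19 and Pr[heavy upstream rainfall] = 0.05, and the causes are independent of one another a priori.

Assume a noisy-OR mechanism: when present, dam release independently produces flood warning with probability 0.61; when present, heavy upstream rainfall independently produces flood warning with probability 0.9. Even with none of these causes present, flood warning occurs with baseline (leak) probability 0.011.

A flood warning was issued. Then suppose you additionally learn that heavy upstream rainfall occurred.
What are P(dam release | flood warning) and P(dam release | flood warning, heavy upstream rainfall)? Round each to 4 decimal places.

Under noisy-OR, P(flood warning | causes) = 1 − (1−0.011)·∏(1−qᵢ) over the active causes.
Weight on dam release=true, given the evidence: 0.110879 + 0.009134 = 0.120013
The normalizing constant is 0.011×0.81×0.95 + 0.9011×0.81×0.05 + 0.61429×0.19×0.95 + 0.961429×0.19×0.05 = 0.164972
P(dam release | flood warning) = 0.120013/0.164972 ≈ 0.7275

Now condition on the additional information:
By total probability over both values of dam release:
  P(flood warning | heavy upstream rainfall) = 0.9011*0.81 + 0.961429*0.19
        = 0.729891 + 0.182672 = 0.912563
Keeping only the dam release-present terms gives 0.182672, so
  P(dam release | flood warning, heavy upstream rainfall) = 0.182672 / 0.912563 ≈ 0.2002
— heavy upstream rainfall explains away the evidence for dam release.

P(dam release | flood warning) ≈ 0.7275; P(dam release | flood warning, heavy upstream rainfall) ≈ 0.2002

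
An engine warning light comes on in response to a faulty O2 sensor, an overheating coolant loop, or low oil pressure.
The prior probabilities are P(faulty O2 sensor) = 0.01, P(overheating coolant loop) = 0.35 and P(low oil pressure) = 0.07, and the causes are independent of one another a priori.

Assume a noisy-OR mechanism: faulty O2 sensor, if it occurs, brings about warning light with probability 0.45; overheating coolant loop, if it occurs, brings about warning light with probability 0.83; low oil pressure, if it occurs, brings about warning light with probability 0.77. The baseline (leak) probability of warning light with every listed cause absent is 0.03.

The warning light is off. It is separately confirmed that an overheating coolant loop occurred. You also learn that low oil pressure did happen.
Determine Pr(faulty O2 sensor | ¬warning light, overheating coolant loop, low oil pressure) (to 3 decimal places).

Pr(faulty O2 sensor | ¬warning light, overheating coolant loop, low oil pressure) ≈ 0.006

Under noisy-OR, P(warning light | causes) = 1 − (1−0.03)·∏(1−qᵢ) over the active causes.
Weight on faulty O2 sensor=true, given the evidence: 0.02086×0.01 = 0.000209
Denominator P(¬warning light | overheating coolant loop, low oil pressure): 0.037927×0.99 + 0.02086×0.01 = 0.037757
Posterior = 0.000209 / 0.037757 ≈ 0.006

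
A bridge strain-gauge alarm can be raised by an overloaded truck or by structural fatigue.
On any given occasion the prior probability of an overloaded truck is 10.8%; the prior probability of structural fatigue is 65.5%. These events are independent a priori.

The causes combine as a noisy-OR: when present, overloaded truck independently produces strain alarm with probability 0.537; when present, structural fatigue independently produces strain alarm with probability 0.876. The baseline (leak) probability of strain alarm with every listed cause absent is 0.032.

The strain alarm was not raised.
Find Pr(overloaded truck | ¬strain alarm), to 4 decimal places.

Pr(overloaded truck | ¬strain alarm) ≈ 0.0531

Under noisy-OR, P(strain alarm | causes) = 1 − (1−0.032)·∏(1−qᵢ) over the active causes.
Weight on overloaded truck=true, given the evidence: 0.016699 + 0.003931 = 0.020630
Normalizer over all consistent configurations: 0.968×0.892×0.345 + 0.120032×0.892×0.655 + 0.448184×0.108×0.345 + 0.055575×0.108×0.655 = 0.388652
Posterior = 0.020630 / 0.388652 ≈ 0.0531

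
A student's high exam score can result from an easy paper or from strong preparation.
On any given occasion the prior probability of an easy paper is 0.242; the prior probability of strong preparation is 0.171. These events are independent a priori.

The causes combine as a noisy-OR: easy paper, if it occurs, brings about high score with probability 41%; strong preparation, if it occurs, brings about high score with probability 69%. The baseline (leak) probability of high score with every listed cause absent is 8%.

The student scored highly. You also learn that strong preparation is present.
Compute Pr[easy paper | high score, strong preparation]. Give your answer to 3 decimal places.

Pr[easy paper | high score, strong preparation] ≈ 0.271

Under noisy-OR, P(high score | causes) = 1 − (1−0.08)·∏(1−qᵢ) over the active causes.
P(high score | strong preparation) = 0.7148*0.758 + 0.831732*0.242 = 0.541818 + 0.201279 = 0.743097
The easy paper-present share is 0.831732*0.242 = 0.201279.
So P(easy paper | high score, strong preparation) = 0.201279/0.743097 ≈ 0.271.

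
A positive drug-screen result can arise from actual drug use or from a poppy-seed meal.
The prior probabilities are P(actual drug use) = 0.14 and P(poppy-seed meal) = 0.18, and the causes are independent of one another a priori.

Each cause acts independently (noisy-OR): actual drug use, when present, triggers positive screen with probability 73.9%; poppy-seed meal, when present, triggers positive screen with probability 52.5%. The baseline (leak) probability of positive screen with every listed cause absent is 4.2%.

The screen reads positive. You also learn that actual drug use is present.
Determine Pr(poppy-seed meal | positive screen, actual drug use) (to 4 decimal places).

Pr(poppy-seed meal | positive screen, actual drug use) ≈ 0.2050

Under noisy-OR, P(positive screen | causes) = 1 − (1−0.042)·∏(1−qᵢ) over the active causes.
Weight on poppy-seed meal=true, given the evidence: 0.881232×0.18 = 0.158622
Normalizer over all consistent configurations: 0.749962×0.82 + 0.881232×0.18 = 0.773591
Posterior = 0.158622 / 0.773591 ≈ 0.2050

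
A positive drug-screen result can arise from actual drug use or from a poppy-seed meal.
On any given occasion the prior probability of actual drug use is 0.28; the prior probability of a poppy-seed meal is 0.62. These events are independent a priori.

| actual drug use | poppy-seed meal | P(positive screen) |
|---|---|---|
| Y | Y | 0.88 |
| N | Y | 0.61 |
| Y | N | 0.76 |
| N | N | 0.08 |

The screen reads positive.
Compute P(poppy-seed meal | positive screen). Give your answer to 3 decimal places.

P(positive screen) = 0.08×0.72×0.38 + 0.61×0.72×0.62 + 0.76×0.28×0.38 + 0.88×0.28×0.62 = 0.021888 + 0.272304 + 0.080864 + 0.152768 = 0.527824
The poppy-seed meal-present share is 0.272304 + 0.152768 = 0.425072.
P(poppy-seed meal | positive screen) = 0.425072 / 0.527824 ≈ 0.805

P(poppy-seed meal | positive screen) ≈ 0.805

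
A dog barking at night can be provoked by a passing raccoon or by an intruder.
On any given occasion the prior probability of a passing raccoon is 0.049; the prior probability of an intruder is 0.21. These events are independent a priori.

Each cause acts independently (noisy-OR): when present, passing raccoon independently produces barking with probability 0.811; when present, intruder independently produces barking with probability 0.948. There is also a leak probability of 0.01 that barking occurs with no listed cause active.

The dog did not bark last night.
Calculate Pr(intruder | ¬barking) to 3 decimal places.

Under noisy-OR, P(barking | causes) = 1 − (1−0.01)·∏(1−qᵢ) over the active causes.
P(¬barking) = 0.99×0.951×0.79 + 0.05148×0.951×0.21 + 0.18711×0.049×0.79 + 0.00973×0.049×0.21 = 0.743777 + 0.010281 + 0.007243 + 0.000100 = 0.761401
The intruder-present share is 0.010281 + 0.000100 = 0.010381.
Hence the posterior is 0.010381/0.761401 ≈ 0.014.

Pr(intruder | ¬barking) ≈ 0.014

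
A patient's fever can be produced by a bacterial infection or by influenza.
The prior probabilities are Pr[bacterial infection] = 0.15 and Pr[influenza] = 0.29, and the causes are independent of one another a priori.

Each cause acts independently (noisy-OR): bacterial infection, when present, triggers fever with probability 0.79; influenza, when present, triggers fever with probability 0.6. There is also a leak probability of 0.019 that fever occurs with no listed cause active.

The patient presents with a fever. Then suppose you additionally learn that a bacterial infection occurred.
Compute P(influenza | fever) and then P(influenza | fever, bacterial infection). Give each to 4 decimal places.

Under noisy-OR, P(fever | causes) = 1 − (1−0.019)·∏(1−qᵢ) over the active causes.
P(fever) = 0.019×0.85×0.71 + 0.6076×0.85×0.29 + 0.79399×0.15×0.71 + 0.917596×0.15×0.29 = 0.011466 + 0.149773 + 0.084560 + 0.039915 = 0.285714
The influenza-present share is 0.149773 + 0.039915 = 0.189688.
So P(influenza | fever) = 0.189688/0.285714 ≈ 0.6639.

With the extra evidence:
P(fever | bacterial infection) = 0.79399×0.71 + 0.917596×0.29 = 0.563733 + 0.266103 = 0.829836
Restricting to configurations with influenza present: 0.917596×0.29 = 0.266103.
P(influenza | fever, bacterial infection) = 0.266103 / 0.829836 ≈ 0.3207
Conditioning on bacterial infection lowers the posterior on influenza: the classic explaining-away effect in a common-effect structure.

P(influenza | fever) ≈ 0.6639; P(influenza | fever, bacterial infection) ≈ 0.3207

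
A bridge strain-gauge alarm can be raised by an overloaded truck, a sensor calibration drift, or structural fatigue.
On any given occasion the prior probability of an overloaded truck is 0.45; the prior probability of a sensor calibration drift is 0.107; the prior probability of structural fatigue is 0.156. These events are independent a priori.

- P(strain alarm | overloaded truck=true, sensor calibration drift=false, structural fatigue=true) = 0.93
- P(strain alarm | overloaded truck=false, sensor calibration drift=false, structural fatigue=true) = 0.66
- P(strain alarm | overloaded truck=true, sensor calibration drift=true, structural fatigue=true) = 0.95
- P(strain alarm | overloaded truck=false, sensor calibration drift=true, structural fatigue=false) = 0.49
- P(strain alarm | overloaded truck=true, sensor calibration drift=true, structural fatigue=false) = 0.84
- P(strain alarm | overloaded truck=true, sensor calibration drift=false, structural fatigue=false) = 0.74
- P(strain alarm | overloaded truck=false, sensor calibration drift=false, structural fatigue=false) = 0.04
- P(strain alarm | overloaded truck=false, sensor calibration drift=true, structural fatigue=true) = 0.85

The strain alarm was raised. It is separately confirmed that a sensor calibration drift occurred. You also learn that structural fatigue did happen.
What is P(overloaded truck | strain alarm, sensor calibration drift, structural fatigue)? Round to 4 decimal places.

P(overloaded truck | strain alarm, sensor calibration drift, structural fatigue) ≈ 0.4777

By total probability over both values of overloaded truck:
  P(strain alarm | sensor calibration drift, structural fatigue) = 0.85·0.55 + 0.95·0.45
        = 0.467500 + 0.427500 = 0.895000
Keeping only the overloaded truck-present terms gives 0.427500, so
  P(overloaded truck | strain alarm, sensor calibration drift, structural fatigue) = 0.427500 / 0.895000 ≈ 0.4777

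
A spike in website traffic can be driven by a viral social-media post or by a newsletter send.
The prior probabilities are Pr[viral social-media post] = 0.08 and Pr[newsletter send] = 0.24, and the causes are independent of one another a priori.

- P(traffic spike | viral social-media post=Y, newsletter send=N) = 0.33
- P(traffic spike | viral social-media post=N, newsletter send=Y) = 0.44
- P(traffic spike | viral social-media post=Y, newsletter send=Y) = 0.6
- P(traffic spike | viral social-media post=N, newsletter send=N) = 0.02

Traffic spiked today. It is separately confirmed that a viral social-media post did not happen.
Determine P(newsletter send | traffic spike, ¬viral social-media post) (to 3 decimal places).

P(traffic spike | ¬viral social-media post) = 0.02*0.76 + 0.44*0.24 = 0.015200 + 0.105600 = 0.120800
The newsletter send-present share is 0.44*0.24 = 0.105600.
P(newsletter send | traffic spike, ¬viral social-media post) = 0.105600 / 0.120800 ≈ 0.874

P(newsletter send | traffic spike, ¬viral social-media post) ≈ 0.874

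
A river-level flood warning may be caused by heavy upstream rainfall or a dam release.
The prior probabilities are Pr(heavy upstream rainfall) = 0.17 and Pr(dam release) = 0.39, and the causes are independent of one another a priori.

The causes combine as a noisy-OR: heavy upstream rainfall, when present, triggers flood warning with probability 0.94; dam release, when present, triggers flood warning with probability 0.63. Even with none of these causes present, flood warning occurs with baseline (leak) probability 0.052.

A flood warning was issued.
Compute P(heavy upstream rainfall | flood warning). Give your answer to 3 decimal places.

Under noisy-OR, P(flood warning | causes) = 1 − (1−0.052)·∏(1−qᵢ) over the active causes.
Numerator (weight on configurations with heavy upstream rainfall): 0.097802 + 0.064905 = 0.162707
Denominator P(flood warning): 0.052×0.83×0.61 + 0.64924×0.83×0.39 + 0.94312×0.17×0.61 + 0.978954×0.17×0.39 = 0.399194
Posterior = 0.162707 / 0.399194 ≈ 0.408

P(heavy upstream rainfall | flood warning) ≈ 0.408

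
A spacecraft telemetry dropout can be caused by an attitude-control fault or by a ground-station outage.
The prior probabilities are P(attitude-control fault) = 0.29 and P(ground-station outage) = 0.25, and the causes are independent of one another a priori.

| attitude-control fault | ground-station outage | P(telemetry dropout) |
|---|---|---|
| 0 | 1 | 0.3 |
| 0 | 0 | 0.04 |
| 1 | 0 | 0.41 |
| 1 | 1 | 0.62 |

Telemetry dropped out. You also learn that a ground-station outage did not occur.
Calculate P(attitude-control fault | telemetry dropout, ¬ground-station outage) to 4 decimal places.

Weight on attitude-control fault=true, given the evidence: 0.41·0.29 = 0.118900
Normalizer over all consistent configurations: 0.04·0.71 + 0.41·0.29 = 0.147300
Posterior = 0.118900 / 0.147300 ≈ 0.8072

P(attitude-control fault | telemetry dropout, ¬ground-station outage) ≈ 0.8072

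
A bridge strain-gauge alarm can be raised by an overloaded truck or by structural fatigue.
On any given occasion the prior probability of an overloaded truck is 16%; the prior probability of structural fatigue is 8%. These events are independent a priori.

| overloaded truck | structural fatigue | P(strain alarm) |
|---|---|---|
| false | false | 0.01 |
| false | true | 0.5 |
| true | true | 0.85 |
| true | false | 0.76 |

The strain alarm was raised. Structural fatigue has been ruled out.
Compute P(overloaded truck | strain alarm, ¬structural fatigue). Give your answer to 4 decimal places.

P(overloaded truck | strain alarm, ¬structural fatigue) ≈ 0.9354

P(strain alarm | ¬structural fatigue) = 0.01*0.84 + 0.76*0.16 = 0.008400 + 0.121600 = 0.130000
Of this, 0.121600 comes from 0.76*0.16 (the overloaded truck=true cases).
So P(overloaded truck | strain alarm, ¬structural fatigue) = 0.121600/0.130000 ≈ 0.9354.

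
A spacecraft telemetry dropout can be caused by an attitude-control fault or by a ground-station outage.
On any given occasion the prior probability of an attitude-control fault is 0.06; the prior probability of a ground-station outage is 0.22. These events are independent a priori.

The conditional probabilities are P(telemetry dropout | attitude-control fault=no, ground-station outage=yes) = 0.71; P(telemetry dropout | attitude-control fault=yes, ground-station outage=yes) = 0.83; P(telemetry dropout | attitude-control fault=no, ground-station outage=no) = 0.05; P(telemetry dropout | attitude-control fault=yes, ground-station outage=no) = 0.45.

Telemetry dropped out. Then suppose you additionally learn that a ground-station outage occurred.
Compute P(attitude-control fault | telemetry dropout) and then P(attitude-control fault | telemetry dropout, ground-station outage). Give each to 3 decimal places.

Numerator (weight on configurations with attitude-control fault): 0.021060 + 0.010956 = 0.032016
Denominator P(telemetry dropout): 0.05·0.94·0.78 + 0.71·0.94·0.22 + 0.45·0.06·0.78 + 0.83·0.06·0.22 = 0.215504
Posterior = 0.032016 / 0.215504 ≈ 0.149

Now also conditioning on ground-station outage=true:
Enumerate both values of attitude-control fault and weight by the priors:
  P(telemetry dropout | ground-station outage) = 0.71×0.94 + 0.83×0.06
        = 0.667400 + 0.049800 = 0.717200
Configurations with attitude-control fault contribute 0.049800, so
  P(attitude-control fault | telemetry dropout, ground-station outage) = 0.049800 / 0.717200 ≈ 0.069
Conditioning on ground-station outage lowers the posterior on attitude-control fault: the classic explaining-away effect in a common-effect structure.

P(attitude-control fault | telemetry dropout) ≈ 0.149; P(attitude-control fault | telemetry dropout, ground-station outage) ≈ 0.069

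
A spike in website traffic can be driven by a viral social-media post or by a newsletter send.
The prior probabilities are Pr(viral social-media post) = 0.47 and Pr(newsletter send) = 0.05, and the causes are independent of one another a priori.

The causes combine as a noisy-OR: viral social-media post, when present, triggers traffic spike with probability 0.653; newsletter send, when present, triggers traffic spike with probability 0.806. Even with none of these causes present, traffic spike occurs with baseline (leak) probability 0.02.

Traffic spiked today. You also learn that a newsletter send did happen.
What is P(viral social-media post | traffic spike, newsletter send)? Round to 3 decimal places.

P(viral social-media post | traffic spike, newsletter send) ≈ 0.506

Under noisy-OR, P(traffic spike | causes) = 1 − (1−0.02)·∏(1−qᵢ) over the active causes.
Numerator (weight on configurations with viral social-media post): 0.934028×0.47 = 0.438993
Denominator P(traffic spike | newsletter send): 0.80988×0.53 + 0.934028×0.47 = 0.868229
P(viral social-media post | traffic spike, newsletter send) = 0.438993/0.868229 ≈ 0.506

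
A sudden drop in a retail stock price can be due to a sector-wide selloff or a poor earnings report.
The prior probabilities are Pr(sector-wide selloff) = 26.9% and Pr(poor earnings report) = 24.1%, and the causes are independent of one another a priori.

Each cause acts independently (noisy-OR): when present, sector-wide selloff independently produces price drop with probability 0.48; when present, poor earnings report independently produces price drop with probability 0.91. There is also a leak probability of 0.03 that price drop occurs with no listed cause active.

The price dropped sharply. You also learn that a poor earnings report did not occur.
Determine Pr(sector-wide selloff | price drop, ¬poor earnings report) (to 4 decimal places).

Under noisy-OR, P(price drop | causes) = 1 − (1−0.03)·∏(1−qᵢ) over the active causes.
Enumerate both values of sector-wide selloff and weight by the priors:
  P(price drop | ¬poor earnings report) = 0.03×0.731 + 0.4956×0.269
        = 0.021930 + 0.133316 = 0.155246
The terms with sector-wide selloff present sum to 0.133316, so
  P(sector-wide selloff | price drop, ¬poor earnings report) = 0.133316 / 0.155246 ≈ 0.8587

Pr(sector-wide selloff | price drop, ¬poor earnings report) ≈ 0.8587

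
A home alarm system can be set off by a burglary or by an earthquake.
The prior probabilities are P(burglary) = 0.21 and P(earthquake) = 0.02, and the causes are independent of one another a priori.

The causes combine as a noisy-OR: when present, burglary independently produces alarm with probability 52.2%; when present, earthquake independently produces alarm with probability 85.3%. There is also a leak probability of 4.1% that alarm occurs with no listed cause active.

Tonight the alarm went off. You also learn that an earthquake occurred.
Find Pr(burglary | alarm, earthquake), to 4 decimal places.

Pr(burglary | alarm, earthquake) ≈ 0.2240

Under noisy-OR, P(alarm | causes) = 1 − (1−0.041)·∏(1−qᵢ) over the active causes.
P(alarm | earthquake) = 0.859027·0.79 + 0.932615·0.21 = 0.678631 + 0.195849 = 0.874480
Restricting to configurations with burglary present: 0.932615·0.21 = 0.195849.
Hence the posterior is 0.195849/0.874480 ≈ 0.2240.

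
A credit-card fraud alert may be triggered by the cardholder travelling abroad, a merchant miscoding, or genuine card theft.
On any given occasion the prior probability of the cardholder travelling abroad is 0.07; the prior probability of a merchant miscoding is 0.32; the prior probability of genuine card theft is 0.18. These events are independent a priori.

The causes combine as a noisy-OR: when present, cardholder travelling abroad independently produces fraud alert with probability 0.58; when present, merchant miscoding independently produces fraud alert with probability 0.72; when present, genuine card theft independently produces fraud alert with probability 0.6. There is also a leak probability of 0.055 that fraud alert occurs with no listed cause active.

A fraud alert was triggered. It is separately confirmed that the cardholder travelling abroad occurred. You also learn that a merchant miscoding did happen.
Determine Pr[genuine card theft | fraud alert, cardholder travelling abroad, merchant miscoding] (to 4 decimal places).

Pr[genuine card theft | fraud alert, cardholder travelling abroad, merchant miscoding] ≈ 0.1909

Under noisy-OR, P(fraud alert | causes) = 1 − (1−0.055)·∏(1−qᵢ) over the active causes.
Sum P(fraud alert|·) weighted by the priors over both values of genuine card theft:
  P(fraud alert | cardholder travelling abroad, merchant miscoding) = 0.888868×0.82 + 0.955547×0.18
        = 0.728872 + 0.171998 = 0.900870
Keeping only the genuine card theft-present terms gives 0.171998, so
  P(genuine card theft | fraud alert, cardholder travelling abroad, merchant miscoding) = 0.171998 / 0.900870 ≈ 0.1909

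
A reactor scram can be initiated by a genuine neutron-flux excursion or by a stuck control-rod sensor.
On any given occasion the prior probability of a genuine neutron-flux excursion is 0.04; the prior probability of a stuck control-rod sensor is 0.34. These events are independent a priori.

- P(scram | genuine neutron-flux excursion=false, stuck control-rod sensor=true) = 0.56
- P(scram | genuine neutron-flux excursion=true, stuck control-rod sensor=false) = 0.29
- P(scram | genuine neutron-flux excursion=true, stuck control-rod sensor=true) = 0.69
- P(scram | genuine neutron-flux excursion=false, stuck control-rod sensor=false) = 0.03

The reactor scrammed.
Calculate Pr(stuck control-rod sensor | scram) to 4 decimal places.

P(scram) = 0.03·0.96·0.66 + 0.56·0.96·0.34 + 0.29·0.04·0.66 + 0.69·0.04·0.34 = 0.019008 + 0.182784 + 0.007656 + 0.009384 = 0.218832
The stuck control-rod sensor-present share is 0.182784 + 0.009384 = 0.192168.
P(stuck control-rod sensor | scram) = 0.192168 / 0.218832 ≈ 0.8782

Pr(stuck control-rod sensor | scram) ≈ 0.8782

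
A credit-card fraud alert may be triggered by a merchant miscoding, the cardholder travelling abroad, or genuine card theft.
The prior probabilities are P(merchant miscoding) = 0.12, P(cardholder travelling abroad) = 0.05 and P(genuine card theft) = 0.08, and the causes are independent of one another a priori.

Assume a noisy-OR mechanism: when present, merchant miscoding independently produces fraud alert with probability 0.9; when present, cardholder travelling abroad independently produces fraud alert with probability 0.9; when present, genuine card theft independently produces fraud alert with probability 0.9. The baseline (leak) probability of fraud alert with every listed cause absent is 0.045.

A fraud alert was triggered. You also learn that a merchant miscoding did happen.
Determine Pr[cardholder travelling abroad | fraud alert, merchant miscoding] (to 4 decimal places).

Pr[cardholder travelling abroad | fraud alert, merchant miscoding] ≈ 0.0541

Under noisy-OR, P(fraud alert | causes) = 1 − (1−0.045)·∏(1−qᵢ) over the active causes.
Enumerate the 4 (cardholder travelling abroad, genuine card theft) configurations and weight by the priors:
  P(fraud alert | merchant miscoding) = 0.9045·0.95·0.92 + 0.99045·0.95·0.08 + 0.99045·0.05·0.92 + 0.999045·0.05·0.08
        = 0.790533 + 0.075274 + 0.045561 + 0.003996 = 0.915364
Configurations with cardholder travelling abroad contribute 0.049557, so
  P(cardholder travelling abroad | fraud alert, merchant miscoding) = 0.049557 / 0.915364 ≈ 0.0541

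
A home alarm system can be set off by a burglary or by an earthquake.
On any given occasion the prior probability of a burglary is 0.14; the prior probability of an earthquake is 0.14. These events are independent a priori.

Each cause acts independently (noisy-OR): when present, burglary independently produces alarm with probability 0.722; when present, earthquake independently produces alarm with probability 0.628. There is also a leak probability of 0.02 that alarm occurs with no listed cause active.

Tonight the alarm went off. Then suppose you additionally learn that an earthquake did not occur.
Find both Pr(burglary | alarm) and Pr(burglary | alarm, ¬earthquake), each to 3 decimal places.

Under noisy-OR, P(alarm | causes) = 1 − (1−0.02)·∏(1−qᵢ) over the active causes.
P(alarm) = 0.02·0.86·0.86 + 0.63544·0.86·0.14 + 0.72756·0.14·0.86 + 0.898652·0.14·0.14 = 0.014792 + 0.076507 + 0.087598 + 0.017614 = 0.196511
Of this, 0.105212 comes from 0.087598 + 0.017614 (the burglary=true cases).
Hence the posterior is 0.105212/0.196511 ≈ 0.535.

With the extra evidence:
Weight on burglary=true, given the evidence: 0.72756*0.14 = 0.101858
Normalizer over all consistent configurations: 0.02*0.86 + 0.72756*0.14 = 0.119058
Posterior = 0.101858 / 0.119058 ≈ 0.856

Pr(burglary | alarm) ≈ 0.535; Pr(burglary | alarm, ¬earthquake) ≈ 0.856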